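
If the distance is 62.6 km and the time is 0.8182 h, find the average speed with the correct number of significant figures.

76.5 km/h

average speed = 62.6 km ÷ 0.8182 h = 76.509410902… km/h.
62.6 has 3 significant figures; 0.8182 has 4.
Division/multiplication keeps the fewest: 3 significant figures.
Rounded: 76.5 km/h.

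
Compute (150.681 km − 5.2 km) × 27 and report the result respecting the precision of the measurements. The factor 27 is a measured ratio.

150.681 km − 5.2 km = 145.481 km; the difference is limited to 1 decimal place (4 s.f.).
Carrying full precision, 145.481 × 27 = 3927.987 km; 27 has 2 s.f., so the result keeps min(4, 2) = 2 s.f.
Rounded to 2 significant figures: 3.9 × 10^3 km.

3.9 × 10^3 km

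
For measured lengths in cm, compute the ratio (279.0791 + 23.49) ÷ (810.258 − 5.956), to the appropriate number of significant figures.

0.37619

279.0791 + 23.49 = 302.5691, limited to 2 d.p. → 5 s.f.; 810.258 − 5.956 = 804.302, limited to 3 d.p. → 6 s.f.
Carrying full precision, 302.5691 ÷ 804.302 = 0.376188421762…; keep min(5, 6) = 5 s.f.
Rounded to 5 significant figures: 0.37619.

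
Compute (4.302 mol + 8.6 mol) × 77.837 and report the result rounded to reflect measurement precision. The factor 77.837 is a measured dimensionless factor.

4.302 mol + 8.6 mol = 12.902 mol; the sum is limited to 1 decimal place (3 s.f.).
Carrying full precision, 12.902 × 77.837 = 1004.252974 mol; 77.837 has 5 s.f., so the result keeps min(3, 5) = 3 s.f.
Rounded to 3 significant figures: 1.00 × 10^3 mol.

1.00 × 10^3 mol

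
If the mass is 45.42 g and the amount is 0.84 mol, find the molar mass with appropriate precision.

54 g/mol

molar mass = 45.42 g ÷ 0.84 mol = 54.0714285714… g/mol.
45.42 has 4 significant figures; 0.84 has 2.
Division/multiplication keeps the fewest: 2 significant figures.
Rounded: 54 g/mol.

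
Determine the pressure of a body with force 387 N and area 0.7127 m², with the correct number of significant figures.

543 Pa

pressure = 387 N ÷ 0.7127 m² = 543.005472148… Pa.
387 has 3 significant figures; 0.7127 has 4.
Division/multiplication keeps the fewest: 3 significant figures.
Rounded: 543 Pa.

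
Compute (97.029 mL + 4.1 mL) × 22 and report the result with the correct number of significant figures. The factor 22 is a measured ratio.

97.029 mL + 4.1 mL = 101.129 mL; the sum is limited to 1 decimal place (4 s.f.).
Carrying full precision, 101.129 × 22 = 2224.838 mL; 22 has 2 s.f., so the result keeps min(4, 2) = 2 s.f.
Rounded to 2 significant figures: 2.2 × 10^3 mL.

2.2 × 10^3 mL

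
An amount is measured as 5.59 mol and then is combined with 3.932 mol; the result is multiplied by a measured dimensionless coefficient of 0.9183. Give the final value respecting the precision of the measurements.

8.74 mol

5.59 mol + 3.932 mol = 9.522 mol; the sum is limited to 2 decimal places (3 s.f.).
Carrying full precision, 9.522 × 0.9183 = 8.7440526 mol; 0.9183 has 4 s.f., so the result keeps min(3, 4) = 3 s.f.
Rounded to 3 significant figures: 8.74 mol.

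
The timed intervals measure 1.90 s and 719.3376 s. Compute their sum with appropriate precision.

1.90 s + 719.3376 s = 721.2376 s.
Addition/subtraction keeps the fewest decimal places: 1.90 → 2 decimal places, 719.3376 → 4 decimal places; limit is 2.
Rounded to 2 decimal places: 7.2124 × 10² s.

7.2124 × 10² s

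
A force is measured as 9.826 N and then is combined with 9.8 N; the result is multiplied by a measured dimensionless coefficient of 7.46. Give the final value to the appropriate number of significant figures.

146 N

9.826 N + 9.8 N = 19.626 N; the sum is limited to 1 decimal place (3 s.f.).
Carrying full precision, 19.626 × 7.46 = 146.40996 N; 7.46 has 3 s.f., so the result keeps min(3, 3) = 3 s.f.
Rounded to 3 significant figures: 146 N.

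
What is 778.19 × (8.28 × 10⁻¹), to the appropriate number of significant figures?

6.44 × 10²

778.19 × (8.28 × 10⁻¹) = 644.34132
Multiplication/division keeps the fewest significant figures: 778.19 → 5 s.f., 8.28 × 10⁻¹ → 3 s.f.; limit is 3.
Rounded to 3 significant figures: 6.44 × 10².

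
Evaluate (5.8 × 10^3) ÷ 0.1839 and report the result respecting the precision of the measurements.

3.2 × 10^4

(5.8 × 10^3) ÷ 0.1839 = 31538.879826…
Multiplication/division keeps the fewest significant figures: 5.8 × 10^3 → 2 s.f., 0.1839 → 4 s.f.; limit is 2.
Rounded to 2 significant figures: 3.2 × 10^4.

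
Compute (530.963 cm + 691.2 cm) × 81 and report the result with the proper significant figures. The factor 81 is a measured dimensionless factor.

530.963 cm + 691.2 cm = 1222.163 cm; the sum is limited to 1 decimal place (5 s.f.).
Carrying full precision, 1222.163 × 81 = 98995.203 cm; 81 has 2 s.f., so the result keeps min(5, 2) = 2 s.f.
Rounded to 2 significant figures: 9.9 × 10^4 cm.

9.9 × 10^4 cm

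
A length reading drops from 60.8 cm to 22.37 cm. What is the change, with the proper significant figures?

38.4 cm

60.8 cm − 22.37 cm = 38.43 cm.
Addition/subtraction keeps the fewest decimal places: 60.8 → 1 decimal place, 22.37 → 2 decimal places; limit is 1.
Rounded to 1 decimal place: 38.4 cm.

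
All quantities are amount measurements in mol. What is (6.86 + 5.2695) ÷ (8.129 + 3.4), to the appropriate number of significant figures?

1.05

6.86 + 5.2695 = 12.1295, limited to 2 d.p. → 4 s.f.; 8.129 + 3.4 = 11.529, limited to 1 d.p. → 3 s.f.
Carrying full precision, 12.1295 ÷ 11.529 = 1.05208604389…; keep min(4, 3) = 3 s.f.
Rounded to 3 significant figures: 1.05.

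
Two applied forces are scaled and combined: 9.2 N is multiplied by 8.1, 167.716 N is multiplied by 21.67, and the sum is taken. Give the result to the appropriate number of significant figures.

3709 N

9.2 × 8.1 = 74.52 → 75 N (2 s.f., last digit at the 10^0 place).
167.716 × 21.67 = 3634.40572 → 3634 N (4 s.f., last digit at the 10^0 place).
Sum: 3708.92572 N; keep the coarser place, 10^0.
Result: 3709 N.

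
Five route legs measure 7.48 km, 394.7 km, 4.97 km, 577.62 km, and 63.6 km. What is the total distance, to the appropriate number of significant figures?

7.48 km + 394.7 km + 4.97 km + 577.62 km + 63.6 km = 1048.37 km.
Addition/subtraction keeps the fewest decimal places: 7.48 → 2 decimal places, 394.7 → 1 decimal place, 4.97 → 2 decimal places, 577.62 → 2 decimal places, 63.6 → 1 decimal place; limit is 1.
Rounded to 1 decimal place: 1048.4 km.

1048.4 km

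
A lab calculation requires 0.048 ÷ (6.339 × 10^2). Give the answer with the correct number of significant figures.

7.6 × 10^-5

0.048 ÷ (6.339 × 10^2) = 0.0000757217226692…
Multiplication/division keeps the fewest significant figures: 0.048 → 2 s.f., 6.339 × 10^2 → 4 s.f.; limit is 2.
Rounded to 2 significant figures: 7.6 × 10^-5.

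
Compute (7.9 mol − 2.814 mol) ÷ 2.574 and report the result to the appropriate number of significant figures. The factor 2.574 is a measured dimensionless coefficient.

2.0 mol

7.9 mol − 2.814 mol = 5.086 mol; the difference is limited to 1 decimal place (2 s.f.).
Carrying full precision, 5.086 ÷ 2.574 = 1.97591297591… mol; 2.574 has 4 s.f., so the result keeps min(2, 4) = 2 s.f.
Rounded to 2 significant figures: 2.0 mol.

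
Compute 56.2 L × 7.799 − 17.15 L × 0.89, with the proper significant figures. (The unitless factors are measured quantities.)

423 L

56.2 × 7.799 = 438.3038 → 438 L (3 s.f., last digit at the 10^0 place).
17.15 × 0.89 = 15.2635 → 15 L (2 s.f., last digit at the 10^0 place).
Difference: 423.0403 L; keep the coarser place, 10^0.
Result: 423 L.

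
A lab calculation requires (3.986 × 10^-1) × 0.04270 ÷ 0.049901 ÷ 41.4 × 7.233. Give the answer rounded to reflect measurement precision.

0.0596

(3.986 × 10^-1) × 0.04270 ÷ 0.049901 ÷ 41.4 × 7.233 = 0.059590090437…
Multiplication/division keeps the fewest significant figures: 3.986 × 10^-1 → 4 s.f., 0.04270 → 4 s.f., 0.049901 → 5 s.f., 41.4 → 3 s.f., 7.233 → 4 s.f.; limit is 3.
Rounded to 3 significant figures: 0.0596.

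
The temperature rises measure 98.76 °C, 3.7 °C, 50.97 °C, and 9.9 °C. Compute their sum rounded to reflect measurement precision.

98.76 °C + 3.7 °C + 50.97 °C + 9.9 °C = 163.33 °C.
Addition/subtraction keeps the fewest decimal places: 98.76 → 2 decimal places, 3.7 → 1 decimal place, 50.97 → 2 decimal places, 9.9 → 1 decimal place; limit is 1.
Rounded to 1 decimal place: 163.3 °C.

163.3 °C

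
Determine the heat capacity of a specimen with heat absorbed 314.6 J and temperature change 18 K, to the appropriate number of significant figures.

17 J/K

heat capacity = 314.6 J ÷ 18 K = 17.4777777778… J/K.
314.6 has 4 significant figures; 18 has 2.
Division/multiplication keeps the fewest: 2 significant figures.
Rounded: 17 J/K.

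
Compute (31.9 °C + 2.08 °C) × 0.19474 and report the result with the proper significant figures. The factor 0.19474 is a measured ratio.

6.62 °C

31.9 °C + 2.08 °C = 33.98 °C; the sum is limited to 1 decimal place (3 s.f.).
Carrying full precision, 33.98 × 0.19474 = 6.6172652 °C; 0.19474 has 5 s.f., so the result keeps min(3, 5) = 3 s.f.
Rounded to 3 significant figures: 6.62 °C.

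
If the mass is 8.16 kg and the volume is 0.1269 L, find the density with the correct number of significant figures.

density = 8.16 kg ÷ 0.1269 L = 64.3026004728… kg/L.
8.16 has 3 significant figures; 0.1269 has 4.
Division/multiplication keeps the fewest: 3 significant figures.
Rounded: 64.3 kg/L.

64.3 kg/L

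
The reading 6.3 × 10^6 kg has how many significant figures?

6.3 × 10^6: in scientific notation every digit of the coefficient is significant.

2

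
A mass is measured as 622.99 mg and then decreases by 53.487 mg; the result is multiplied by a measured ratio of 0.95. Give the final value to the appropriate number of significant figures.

5.4 × 10^2 mg

622.99 mg − 53.487 mg = 569.503 mg; the difference is limited to 2 decimal places (5 s.f.).
Carrying full precision, 569.503 × 0.95 = 541.02785 mg; 0.95 has 2 s.f., so the result keeps min(5, 2) = 2 s.f.
Rounded to 2 significant figures: 5.4 × 10^2 mg.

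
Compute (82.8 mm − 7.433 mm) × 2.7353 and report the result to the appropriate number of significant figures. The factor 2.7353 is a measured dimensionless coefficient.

206 mm

82.8 mm − 7.433 mm = 75.367 mm; the difference is limited to 1 decimal place (3 s.f.).
Carrying full precision, 75.367 × 2.7353 = 206.1513551 mm; 2.7353 has 5 s.f., so the result keeps min(3, 5) = 3 s.f.
Rounded to 3 significant figures: 206 mm.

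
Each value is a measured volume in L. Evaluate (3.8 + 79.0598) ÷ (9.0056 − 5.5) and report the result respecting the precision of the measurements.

3.8 + 79.0598 = 82.8598, limited to 1 d.p. → 3 s.f.; 9.0056 − 5.5 = 3.5056, limited to 1 d.p. → 2 s.f.
Carrying full precision, 82.8598 ÷ 3.5056 = 23.6364103149…; keep min(3, 2) = 2 s.f.
Rounded to 2 significant figures: 24.

24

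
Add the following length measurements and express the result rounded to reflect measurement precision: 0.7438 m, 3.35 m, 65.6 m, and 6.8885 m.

0.7438 m + 3.35 m + 65.6 m + 6.8885 m = 76.5823 m.
Addition/subtraction keeps the fewest decimal places: 0.7438 → 4 decimal places, 3.35 → 2 decimal places, 65.6 → 1 decimal place, 6.8885 → 4 decimal places; limit is 1.
Rounded to 1 decimal place: 76.6 m.

76.6 m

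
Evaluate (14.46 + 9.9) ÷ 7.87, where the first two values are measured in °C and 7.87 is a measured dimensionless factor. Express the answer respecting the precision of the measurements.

3.10 °C

14.46 °C + 9.9 °C = 24.36 °C; the sum is limited to 1 decimal place (3 s.f.).
Carrying full precision, 24.36 ÷ 7.87 = 3.09529860229… °C; 7.87 has 3 s.f., so the result keeps min(3, 3) = 3 s.f.
Rounded to 3 significant figures: 3.10 °C.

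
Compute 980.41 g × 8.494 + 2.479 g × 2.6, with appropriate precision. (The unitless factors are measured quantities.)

8.334 × 10^3 g

980.41 × 8.494 = 8327.60254 → 8328 g (4 s.f., last digit at the 10^0 place).
2.479 × 2.6 = 6.4454 → 6.4 g (2 s.f., last digit at the 10^-1 place).
Sum: 8334.04794 g; keep the coarser place, 10^0.
Result: 8.334 × 10^3 g.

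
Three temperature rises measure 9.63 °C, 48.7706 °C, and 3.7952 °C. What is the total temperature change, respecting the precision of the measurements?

9.63 °C + 48.7706 °C + 3.7952 °C = 62.1958 °C.
Addition/subtraction keeps the fewest decimal places: 9.63 → 2 decimal places, 48.7706 → 4 decimal places, 3.7952 → 4 decimal places; limit is 2.
Rounded to 2 decimal places: 62.20 °C.

62.20 °C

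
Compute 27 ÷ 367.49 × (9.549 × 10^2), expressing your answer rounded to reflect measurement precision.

27 ÷ 367.49 × (9.549 × 10^2) = 70.1578274239…
Multiplication/division keeps the fewest significant figures: 27 → 2 s.f., 367.49 → 5 s.f., 9.549 × 10^2 → 4 s.f.; limit is 2.
Rounded to 2 significant figures: 70.

70.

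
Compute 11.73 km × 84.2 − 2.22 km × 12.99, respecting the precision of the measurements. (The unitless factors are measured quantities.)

9.59 × 10^2 km

11.73 × 84.2 = 987.666 → 988 km (3 s.f., last digit at the 10^0 place).
2.22 × 12.99 = 28.8378 → 28.8 km (3 s.f., last digit at the 10^-1 place).
Difference: 958.8282 km; keep the coarser place, 10^0.
Result: 9.59 × 10^2 km.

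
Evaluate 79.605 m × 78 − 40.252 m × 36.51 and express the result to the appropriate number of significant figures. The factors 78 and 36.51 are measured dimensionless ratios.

4.7 × 10^3 m

79.605 × 78 = 6209.19 → 6.2 × 10^3 m (2 s.f., last digit at the 10^2 place).
40.252 × 36.51 = 1469.60052 → 1470. m (4 s.f., last digit at the 10^0 place).
Difference: 4739.58948 m; keep the coarser place, 10^2.
Result: 4.7 × 10^3 m.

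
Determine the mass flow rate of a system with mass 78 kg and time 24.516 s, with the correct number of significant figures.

3.2 kg/s

mass flow rate = 78 kg ÷ 24.516 s = 3.18159569261… kg/s.
78 has 2 significant figures; 24.516 has 5.
Division/multiplication keeps the fewest: 2 significant figures.
Rounded: 3.2 kg/s.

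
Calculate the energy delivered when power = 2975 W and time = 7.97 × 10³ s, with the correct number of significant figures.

energy delivered = 2975 W × 7.97 × 10³ s = 23710750 J.
2975 has 4 significant figures; 7.97 × 10³ has 3.
Division/multiplication keeps the fewest: 3 significant figures.
Rounded: 2.37 × 10⁷ J.

2.37 × 10⁷ J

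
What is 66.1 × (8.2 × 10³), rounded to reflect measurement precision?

5.4 × 10⁵

66.1 × (8.2 × 10³) = 542020
Multiplication/division keeps the fewest significant figures: 66.1 → 3 s.f., 8.2 × 10³ → 2 s.f.; limit is 2.
Rounded to 2 significant figures: 5.4 × 10⁵.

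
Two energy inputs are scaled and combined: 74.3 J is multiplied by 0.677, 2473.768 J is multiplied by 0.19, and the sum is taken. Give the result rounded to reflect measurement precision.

5.2 × 10^2 J

74.3 × 0.677 = 50.3011 → 50.3 J (3 s.f., last digit at the 10^-1 place).
2473.768 × 0.19 = 470.01592 → 4.7 × 10^2 J (2 s.f., last digit at the 10^1 place).
Sum: 520.31702 J; keep the coarser place, 10^1.
Result: 5.2 × 10^2 J.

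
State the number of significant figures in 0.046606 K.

0.046606: leading zeros are not significant; zeros between nonzero digits are significant.

5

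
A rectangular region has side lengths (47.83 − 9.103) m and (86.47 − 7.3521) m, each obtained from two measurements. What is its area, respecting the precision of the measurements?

3064 m²

47.83 − 9.103 = 38.727, limited to 2 d.p. → 4 s.f.; 86.47 − 7.3521 = 79.1179, limited to 2 d.p. → 4 s.f.
Carrying full precision, 38.727 × 79.1179 = 3063.9989133; keep min(4, 4) = 4 s.f.
Rounded to 4 significant figures: 3064 m².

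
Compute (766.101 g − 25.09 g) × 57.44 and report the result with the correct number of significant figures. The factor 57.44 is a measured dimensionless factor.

4.256 × 10⁴ g

766.101 g − 25.09 g = 741.011 g; the difference is limited to 2 decimal places (5 s.f.).
Carrying full precision, 741.011 × 57.44 = 42563.67184 g; 57.44 has 4 s.f., so the result keeps min(5, 4) = 4 s.f.
Rounded to 4 significant figures: 4.256 × 10⁴ g.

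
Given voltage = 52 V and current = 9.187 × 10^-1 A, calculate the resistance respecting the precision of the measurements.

57 Ω

resistance = 52 V ÷ 9.187 × 10^-1 A = 56.6017198215… Ω.
52 has 2 significant figures; 9.187 × 10^-1 has 4.
Division/multiplication keeps the fewest: 2 significant figures.
Rounded: 57 Ω.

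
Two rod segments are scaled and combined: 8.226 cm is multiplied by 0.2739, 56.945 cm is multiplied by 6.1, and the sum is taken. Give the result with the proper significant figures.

3.5 × 10^2 cm

8.226 × 0.2739 = 2.2531014 → 2.253 cm (4 s.f., last digit at the 10^-3 place).
56.945 × 6.1 = 347.3645 → 3.5 × 10^2 cm (2 s.f., last digit at the 10^1 place).
Sum: 349.6176014 cm; keep the coarser place, 10^1.
Result: 3.5 × 10^2 cm.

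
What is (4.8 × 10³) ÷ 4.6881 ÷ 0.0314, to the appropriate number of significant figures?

3.3 × 10⁴

(4.8 × 10³) ÷ 4.6881 ÷ 0.0314 = 32607.2912349…
Multiplication/division keeps the fewest significant figures: 4.8 × 10³ → 2 s.f., 4.6881 → 5 s.f., 0.0314 → 3 s.f.; limit is 2.
Rounded to 2 significant figures: 3.3 × 10⁴.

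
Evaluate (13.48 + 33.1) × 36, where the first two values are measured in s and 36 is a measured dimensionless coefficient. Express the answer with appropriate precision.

13.48 s + 33.1 s = 46.58 s; the sum is limited to 1 decimal place (3 s.f.).
Carrying full precision, 46.58 × 36 = 1676.88 s; 36 has 2 s.f., so the result keeps min(3, 2) = 2 s.f.
Rounded to 2 significant figures: 1.7 × 10^3 s.

1.7 × 10^3 s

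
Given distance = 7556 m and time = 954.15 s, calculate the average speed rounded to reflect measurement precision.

average speed = 7556 m ÷ 954.15 s = 7.91909028979… m/s.
7556 has 4 significant figures; 954.15 has 5.
Division/multiplication keeps the fewest: 4 significant figures.
Rounded: 7.919 m/s.

7.919 m/s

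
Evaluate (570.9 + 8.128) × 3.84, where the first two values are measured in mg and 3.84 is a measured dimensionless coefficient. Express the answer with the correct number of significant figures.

570.9 mg + 8.128 mg = 579.028 mg; the sum is limited to 1 decimal place (4 s.f.).
Carrying full precision, 579.028 × 3.84 = 2223.46752 mg; 3.84 has 3 s.f., so the result keeps min(4, 3) = 3 s.f.
Rounded to 3 significant figures: 2.22 × 10³ mg.

2.22 × 10³ mg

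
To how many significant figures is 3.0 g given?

3.0: trailing zeros after a decimal point are significant.

2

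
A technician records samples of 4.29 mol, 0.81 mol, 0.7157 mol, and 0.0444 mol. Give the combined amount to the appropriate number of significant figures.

5.86 mol

4.29 mol + 0.81 mol + 0.7157 mol + 0.0444 mol = 5.8601 mol.
Addition/subtraction keeps the fewest decimal places: 4.29 → 2 decimal places, 0.81 → 2 decimal places, 0.7157 → 4 decimal places, 0.0444 → 4 decimal places; limit is 2.
Rounded to 2 decimal places: 5.86 mol.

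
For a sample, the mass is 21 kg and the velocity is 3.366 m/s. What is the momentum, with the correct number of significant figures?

momentum = 21 kg × 3.366 m/s = 70.686 kg·m/s.
21 has 2 significant figures; 3.366 has 4.
Division/multiplication keeps the fewest: 2 significant figures.
Rounded: 71 kg·m/s.

71 kg·m/s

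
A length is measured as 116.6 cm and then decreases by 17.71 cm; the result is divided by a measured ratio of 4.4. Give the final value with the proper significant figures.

116.6 cm − 17.71 cm = 98.89 cm; the difference is limited to 1 decimal place (3 s.f.).
Carrying full precision, 98.89 ÷ 4.4 = 22.475 cm; 4.4 has 2 s.f., so the result keeps min(3, 2) = 2 s.f.
Rounded to 2 significant figures: 22 cm.

22 cm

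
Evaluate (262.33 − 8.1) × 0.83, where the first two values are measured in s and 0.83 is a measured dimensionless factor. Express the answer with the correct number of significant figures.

2.1 × 10² s

262.33 s − 8.1 s = 254.23 s; the difference is limited to 1 decimal place (4 s.f.).
Carrying full precision, 254.23 × 0.83 = 211.0109 s; 0.83 has 2 s.f., so the result keeps min(4, 2) = 2 s.f.
Rounded to 2 significant figures: 2.1 × 10² s.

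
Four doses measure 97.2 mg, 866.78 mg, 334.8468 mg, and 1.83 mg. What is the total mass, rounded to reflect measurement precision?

1300.7 mg

97.2 mg + 866.78 mg + 334.8468 mg + 1.83 mg = 1300.6568 mg.
Addition/subtraction keeps the fewest decimal places: 97.2 → 1 decimal place, 866.78 → 2 decimal places, 334.8468 → 4 decimal places, 1.83 → 2 decimal places; limit is 1.
Rounded to 1 decimal place: 1300.7 mg.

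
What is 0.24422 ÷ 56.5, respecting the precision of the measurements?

0.00432

0.24422 ÷ 56.5 = 0.00432247787611…
Multiplication/division keeps the fewest significant figures: 0.24422 → 5 s.f., 56.5 → 3 s.f.; limit is 3.
Rounded to 3 significant figures: 0.00432.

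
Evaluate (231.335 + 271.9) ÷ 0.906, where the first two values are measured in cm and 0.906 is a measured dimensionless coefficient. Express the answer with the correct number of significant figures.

555 cm

231.335 cm + 271.9 cm = 503.235 cm; the sum is limited to 1 decimal place (4 s.f.).
Carrying full precision, 503.235 ÷ 0.906 = 555.447019868… cm; 0.906 has 3 s.f., so the result keeps min(4, 3) = 3 s.f.
Rounded to 3 significant figures: 555 cm.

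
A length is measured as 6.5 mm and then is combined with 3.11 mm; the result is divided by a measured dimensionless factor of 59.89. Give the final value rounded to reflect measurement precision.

0.16 mm

6.5 mm + 3.11 mm = 9.61 mm; the sum is limited to 1 decimal place (2 s.f.).
Carrying full precision, 9.61 ÷ 59.89 = 0.160460844882… mm; 59.89 has 4 s.f., so the result keeps min(2, 4) = 2 s.f.
Rounded to 2 significant figures: 0.16 mm.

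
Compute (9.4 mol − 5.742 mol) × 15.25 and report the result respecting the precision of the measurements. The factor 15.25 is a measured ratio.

56 mol

9.4 mol − 5.742 mol = 3.658 mol; the difference is limited to 1 decimal place (2 s.f.).
Carrying full precision, 3.658 × 15.25 = 55.7845 mol; 15.25 has 4 s.f., so the result keeps min(2, 4) = 2 s.f.
Rounded to 2 significant figures: 56 mol.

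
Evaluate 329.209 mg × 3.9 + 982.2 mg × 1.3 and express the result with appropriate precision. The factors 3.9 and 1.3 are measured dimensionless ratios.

2.6 × 10^3 mg

329.209 × 3.9 = 1283.9151 → 1.3 × 10^3 mg (2 s.f., last digit at the 10^2 place).
982.2 × 1.3 = 1276.86 → 1.3 × 10^3 mg (2 s.f., last digit at the 10^2 place).
Sum: 2560.7751 mg; keep the coarser place, 10^2.
Result: 2.6 × 10^3 mg.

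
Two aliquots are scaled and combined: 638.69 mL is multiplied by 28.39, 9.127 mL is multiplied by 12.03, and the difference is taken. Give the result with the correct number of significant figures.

638.69 × 28.39 = 18132.4091 → 1.813 × 10^4 mL (4 s.f., last digit at the 10^1 place).
9.127 × 12.03 = 109.79781 → 109.8 mL (4 s.f., last digit at the 10^-1 place).
Difference: 18022.61129 mL; keep the coarser place, 10^1.
Result: 1.802 × 10^4 mL.

1.802 × 10^4 mL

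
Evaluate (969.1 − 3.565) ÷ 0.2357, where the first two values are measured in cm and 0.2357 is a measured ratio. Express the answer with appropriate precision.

969.1 cm − 3.565 cm = 965.535 cm; the difference is limited to 1 decimal place (4 s.f.).
Carrying full precision, 965.535 ÷ 0.2357 = 4096.45736105… cm; 0.2357 has 4 s.f., so the result keeps min(4, 4) = 4 s.f.
Rounded to 4 significant figures: 4.096 × 10³ cm.

4.096 × 10³ cm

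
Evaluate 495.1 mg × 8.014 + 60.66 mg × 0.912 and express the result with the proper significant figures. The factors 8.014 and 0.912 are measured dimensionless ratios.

4.023 × 10³ mg

495.1 × 8.014 = 3967.7314 → 3968 mg (4 s.f., last digit at the 10^0 place).
60.66 × 0.912 = 55.32192 → 55.3 mg (3 s.f., last digit at the 10^-1 place).
Sum: 4023.05332 mg; keep the coarser place, 10^0.
Result: 4.023 × 10³ mg.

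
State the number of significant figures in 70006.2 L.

70006.2: zeros between nonzero digits are significant.

6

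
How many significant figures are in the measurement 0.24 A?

0.24: leading zeros are not significant.

2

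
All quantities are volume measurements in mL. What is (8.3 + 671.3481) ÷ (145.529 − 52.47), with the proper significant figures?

7.303

8.3 + 671.3481 = 679.6481, limited to 1 d.p. → 4 s.f.; 145.529 − 52.47 = 93.059, limited to 2 d.p. → 4 s.f.
Carrying full precision, 679.6481 ÷ 93.059 = 7.30341073942…; keep min(4, 4) = 4 s.f.
Rounded to 4 significant figures: 7.303.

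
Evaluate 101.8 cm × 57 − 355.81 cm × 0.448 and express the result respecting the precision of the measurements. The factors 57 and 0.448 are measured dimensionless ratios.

5.6 × 10^3 cm

101.8 × 57 = 5802.6 → 5.8 × 10^3 cm (2 s.f., last digit at the 10^2 place).
355.81 × 0.448 = 159.40288 → 159 cm (3 s.f., last digit at the 10^0 place).
Difference: 5643.19712 cm; keep the coarser place, 10^2.
Result: 5.6 × 10^3 cm.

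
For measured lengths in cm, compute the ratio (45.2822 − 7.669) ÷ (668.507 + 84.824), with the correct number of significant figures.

4.9929 × 10⁻²

45.2822 − 7.669 = 37.6132, limited to 3 d.p. → 5 s.f.; 668.507 + 84.824 = 753.331, limited to 3 d.p. → 6 s.f.
Carrying full precision, 37.6132 ÷ 753.331 = 0.0499291811966…; keep min(5, 6) = 5 s.f.
Rounded to 5 significant figures: 4.9929 × 10⁻².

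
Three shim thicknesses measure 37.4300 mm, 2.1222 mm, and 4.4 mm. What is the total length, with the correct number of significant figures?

37.4300 mm + 2.1222 mm + 4.4 mm = 43.9522 mm.
Addition/subtraction keeps the fewest decimal places: 37.4300 → 4 decimal places, 2.1222 → 4 decimal places, 4.4 → 1 decimal place; limit is 1.
Rounded to 1 decimal place: 44.0 mm.

44.0 mm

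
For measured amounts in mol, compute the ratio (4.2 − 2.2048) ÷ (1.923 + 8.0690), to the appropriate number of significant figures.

4.2 − 2.2048 = 1.9952, limited to 1 d.p. → 2 s.f.; 1.923 + 8.0690 = 9.9920, limited to 3 d.p. → 4 s.f.
Carrying full precision, 1.9952 ÷ 9.9920 = 0.199679743795…; keep min(2, 4) = 2 s.f.
Rounded to 2 significant figures: 0.20.

0.20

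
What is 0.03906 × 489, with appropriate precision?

0.03906 × 489 = 19.10034
Multiplication/division keeps the fewest significant figures: 0.03906 → 4 s.f., 489 → 3 s.f.; limit is 3.
Rounded to 3 significant figures: 19.1.

19.1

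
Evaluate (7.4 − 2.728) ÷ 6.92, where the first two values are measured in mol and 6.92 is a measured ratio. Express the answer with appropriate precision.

7.4 mol − 2.728 mol = 4.672 mol; the difference is limited to 1 decimal place (2 s.f.).
Carrying full precision, 4.672 ÷ 6.92 = 0.675144508671… mol; 6.92 has 3 s.f., so the result keeps min(2, 3) = 2 s.f.
Rounded to 2 significant figures: 0.68 mol.

0.68 mol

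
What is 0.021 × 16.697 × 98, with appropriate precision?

34

0.021 × 16.697 × 98 = 34.362426
Multiplication/division keeps the fewest significant figures: 0.021 → 2 s.f., 16.697 → 5 s.f., 98 → 2 s.f.; limit is 2.
Rounded to 2 significant figures: 34.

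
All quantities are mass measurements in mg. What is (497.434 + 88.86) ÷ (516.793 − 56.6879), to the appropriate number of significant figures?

1.2743

497.434 + 88.86 = 586.294, limited to 2 d.p. → 5 s.f.; 516.793 − 56.6879 = 460.1051, limited to 3 d.p. → 6 s.f.
Carrying full precision, 586.294 ÷ 460.1051 = 1.27426103297…; keep min(5, 6) = 5 s.f.
Rounded to 5 significant figures: 1.2743.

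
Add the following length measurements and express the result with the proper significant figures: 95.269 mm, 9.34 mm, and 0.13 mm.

104.74 mm

95.269 mm + 9.34 mm + 0.13 mm = 104.739 mm.
Addition/subtraction keeps the fewest decimal places: 95.269 → 3 decimal places, 9.34 → 2 decimal places, 0.13 → 2 decimal places; limit is 2.
Rounded to 2 decimal places: 104.74 mm.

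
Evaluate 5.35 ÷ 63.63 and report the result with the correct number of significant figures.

5.35 ÷ 63.63 = 0.0840798365551…
Multiplication/division keeps the fewest significant figures: 5.35 → 3 s.f., 63.63 → 4 s.f.; limit is 3.
Rounded to 3 significant figures: 0.0841.

0.0841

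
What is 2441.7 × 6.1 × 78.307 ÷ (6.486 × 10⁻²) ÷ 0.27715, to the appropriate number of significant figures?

2441.7 × 6.1 × 78.307 ÷ (6.486 × 10⁻²) ÷ 0.27715 = 64882996.2518…
Multiplication/division keeps the fewest significant figures: 2441.7 → 5 s.f., 6.1 → 2 s.f., 78.307 → 5 s.f., 6.486 × 10⁻² → 4 s.f., 0.27715 → 5 s.f.; limit is 2.
Rounded to 2 significant figures: 6.5 × 10⁷.

6.5 × 10⁷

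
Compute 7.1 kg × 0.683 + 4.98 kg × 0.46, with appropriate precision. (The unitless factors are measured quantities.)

7.1 × 0.683 = 4.8493 → 4.8 kg (2 s.f., last digit at the 10^-1 place).
4.98 × 0.46 = 2.2908 → 2.3 kg (2 s.f., last digit at the 10^-1 place).
Sum: 7.1401 kg; keep the coarser place, 10^-1.
Result: 7.1 kg.

7.1 kg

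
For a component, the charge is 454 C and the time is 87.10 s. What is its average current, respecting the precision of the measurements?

5.21 A

average current = 454 C ÷ 87.10 s = 5.21239954076… A.
454 has 3 significant figures; 87.10 has 4.
Division/multiplication keeps the fewest: 3 significant figures.
Rounded: 5.21 A.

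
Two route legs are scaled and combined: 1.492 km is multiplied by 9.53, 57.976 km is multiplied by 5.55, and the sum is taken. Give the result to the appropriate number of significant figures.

336 km

1.492 × 9.53 = 14.21876 → 14.2 km (3 s.f., last digit at the 10^-1 place).
57.976 × 5.55 = 321.7668 → 322 km (3 s.f., last digit at the 10^0 place).
Sum: 335.98556 km; keep the coarser place, 10^0.
Result: 336 km.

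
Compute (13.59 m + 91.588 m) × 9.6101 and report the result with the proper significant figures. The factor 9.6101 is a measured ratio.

1010.8 m

13.59 m + 91.588 m = 105.178 m; the sum is limited to 2 decimal places (5 s.f.).
Carrying full precision, 105.178 × 9.6101 = 1010.7710978 m; 9.6101 has 5 s.f., so the result keeps min(5, 5) = 5 s.f.
Rounded to 5 significant figures: 1010.8 m.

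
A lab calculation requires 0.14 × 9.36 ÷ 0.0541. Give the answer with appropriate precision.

24

0.14 × 9.36 ÷ 0.0541 = 24.2218114603…
Multiplication/division keeps the fewest significant figures: 0.14 → 2 s.f., 9.36 → 3 s.f., 0.0541 → 3 s.f.; limit is 2.
Rounded to 2 significant figures: 24.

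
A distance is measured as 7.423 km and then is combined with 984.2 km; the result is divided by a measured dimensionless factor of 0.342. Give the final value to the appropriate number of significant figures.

7.423 km + 984.2 km = 991.623 km; the sum is limited to 1 decimal place (4 s.f.).
Carrying full precision, 991.623 ÷ 0.342 = 2899.48245614… km; 0.342 has 3 s.f., so the result keeps min(4, 3) = 3 s.f.
Rounded to 3 significant figures: 2.90 × 10³ km.

2.90 × 10³ km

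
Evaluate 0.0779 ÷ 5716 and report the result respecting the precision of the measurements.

1.36 × 10^-5

0.0779 ÷ 5716 = 0.0000136284114766…
Multiplication/division keeps the fewest significant figures: 0.0779 → 3 s.f., 5716 → 4 s.f.; limit is 3.
Rounded to 3 significant figures: 1.36 × 10^-5.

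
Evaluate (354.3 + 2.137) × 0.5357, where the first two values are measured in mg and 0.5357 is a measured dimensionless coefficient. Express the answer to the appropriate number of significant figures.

1.909 × 10² mg

354.3 mg + 2.137 mg = 356.437 mg; the sum is limited to 1 decimal place (4 s.f.).
Carrying full precision, 356.437 × 0.5357 = 190.9433009 mg; 0.5357 has 4 s.f., so the result keeps min(4, 4) = 4 s.f.
Rounded to 4 significant figures: 1.909 × 10² mg.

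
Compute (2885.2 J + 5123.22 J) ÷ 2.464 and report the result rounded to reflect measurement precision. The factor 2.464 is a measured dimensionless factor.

2885.2 J + 5123.22 J = 8008.42 J; the sum is limited to 1 decimal place (5 s.f.).
Carrying full precision, 8008.42 ÷ 2.464 = 3250.17045455… J; 2.464 has 4 s.f., so the result keeps min(5, 4) = 4 s.f.
Rounded to 4 significant figures: 3250. J.

3250. J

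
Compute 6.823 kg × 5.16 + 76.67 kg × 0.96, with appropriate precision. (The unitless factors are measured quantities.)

109 kg

6.823 × 5.16 = 35.20668 → 35.2 kg (3 s.f., last digit at the 10^-1 place).
76.67 × 0.96 = 73.6032 → 74 kg (2 s.f., last digit at the 10^0 place).
Sum: 108.80988 kg; keep the coarser place, 10^0.
Result: 109 kg.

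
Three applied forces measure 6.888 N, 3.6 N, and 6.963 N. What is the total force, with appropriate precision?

6.888 N + 3.6 N + 6.963 N = 17.451 N.
Addition/subtraction keeps the fewest decimal places: 6.888 → 3 decimal places, 3.6 → 1 decimal place, 6.963 → 3 decimal places; limit is 1.
Rounded to 1 decimal place: 17.5 N.

17.5 N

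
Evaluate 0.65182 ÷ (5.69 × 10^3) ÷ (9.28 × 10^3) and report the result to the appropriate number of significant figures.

0.65182 ÷ (5.69 × 10^3) ÷ (9.28 × 10^3) = 1.23443276165 × 10^-8…
Multiplication/division keeps the fewest significant figures: 0.65182 → 5 s.f., 5.69 × 10^3 → 3 s.f., 9.28 × 10^3 → 3 s.f.; limit is 3.
Rounded to 3 significant figures: 1.23 × 10^-8.

1.23 × 10^-8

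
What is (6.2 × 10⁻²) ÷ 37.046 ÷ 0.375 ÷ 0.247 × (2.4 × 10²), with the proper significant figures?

4.3

(6.2 × 10⁻²) ÷ 37.046 ÷ 0.375 ÷ 0.247 × (2.4 × 10²) = 4.33644045995…
Multiplication/division keeps the fewest significant figures: 6.2 × 10⁻² → 2 s.f., 37.046 → 5 s.f., 0.375 → 3 s.f., 0.247 → 3 s.f., 2.4 × 10² → 2 s.f.; limit is 2.
Rounded to 2 significant figures: 4.3.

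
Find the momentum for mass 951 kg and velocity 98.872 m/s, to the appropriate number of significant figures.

momentum = 951 kg × 98.872 m/s = 94027.272 kg·m/s.
951 has 3 significant figures; 98.872 has 5.
Division/multiplication keeps the fewest: 3 significant figures.
Rounded: 9.40 × 10^4 kg·m/s.

9.40 × 10^4 kg·m/s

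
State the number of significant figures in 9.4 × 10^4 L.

2

9.4 × 10^4: in scientific notation every digit of the coefficient is significant.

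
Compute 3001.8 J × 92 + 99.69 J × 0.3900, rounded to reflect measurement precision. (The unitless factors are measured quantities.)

2.8 × 10^5 J

3001.8 × 92 = 276165.6 → 2.8 × 10^5 J (2 s.f., last digit at the 10^4 place).
99.69 × 0.3900 = 38.8791 → 38.88 J (4 s.f., last digit at the 10^-2 place).
Sum: 276204.4791 J; keep the coarser place, 10^4.
Result: 2.8 × 10^5 J.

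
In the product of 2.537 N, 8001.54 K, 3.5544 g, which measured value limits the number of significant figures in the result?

2.537 N

2.537 N → 4 s.f.; 8001.54 K → 6 s.f.; 3.5544 g → 5 s.f.
The fewest is 4 significant figures, from 2.537 N.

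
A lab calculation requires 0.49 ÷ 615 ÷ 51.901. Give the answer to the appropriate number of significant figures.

0.49 ÷ 615 ÷ 51.901 = 0.0000153513028165…
Multiplication/division keeps the fewest significant figures: 0.49 → 2 s.f., 615 → 3 s.f., 51.901 → 5 s.f.; limit is 2.
Rounded to 2 significant figures: 1.5 × 10^-5.

1.5 × 10^-5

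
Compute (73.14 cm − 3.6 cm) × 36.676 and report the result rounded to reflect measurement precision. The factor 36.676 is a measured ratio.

73.14 cm − 3.6 cm = 69.54 cm; the difference is limited to 1 decimal place (3 s.f.).
Carrying full precision, 69.54 × 36.676 = 2550.44904 cm; 36.676 has 5 s.f., so the result keeps min(3, 5) = 3 s.f.
Rounded to 3 significant figures: 2.55 × 10³ cm.

2.55 × 10³ cm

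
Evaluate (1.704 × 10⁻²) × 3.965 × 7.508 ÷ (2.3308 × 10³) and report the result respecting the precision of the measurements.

(1.704 × 10⁻²) × 3.965 × 7.508 ÷ (2.3308 × 10³) = 0.000217636652137…
Multiplication/division keeps the fewest significant figures: 1.704 × 10⁻² → 4 s.f., 3.965 → 4 s.f., 7.508 → 4 s.f., 2.3308 × 10³ → 5 s.f.; limit is 4.
Rounded to 4 significant figures: 2.176 × 10⁻⁴.

2.176 × 10⁻⁴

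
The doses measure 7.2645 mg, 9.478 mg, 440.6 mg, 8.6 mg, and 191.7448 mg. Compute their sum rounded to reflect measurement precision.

6.577 × 10^2 mg

7.2645 mg + 9.478 mg + 440.6 mg + 8.6 mg + 191.7448 mg = 657.6873 mg.
Addition/subtraction keeps the fewest decimal places: 7.2645 → 4 decimal places, 9.478 → 3 decimal places, 440.6 → 1 decimal place, 8.6 → 1 decimal place, 191.7448 → 4 decimal places; limit is 1.
Rounded to 1 decimal place: 6.577 × 10^2 mg.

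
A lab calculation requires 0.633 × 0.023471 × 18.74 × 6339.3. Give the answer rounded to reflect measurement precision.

1.77 × 10^3

0.633 × 0.023471 × 18.74 × 6339.3 = 1765.00603526…
Multiplication/division keeps the fewest significant figures: 0.633 → 3 s.f., 0.023471 → 5 s.f., 18.74 → 4 s.f., 6339.3 → 5 s.f.; limit is 3.
Rounded to 3 significant figures: 1.77 × 10^3.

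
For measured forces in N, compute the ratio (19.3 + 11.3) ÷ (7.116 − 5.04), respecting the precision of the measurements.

19.3 + 11.3 = 30.6, limited to 1 d.p. → 3 s.f.; 7.116 − 5.04 = 2.076, limited to 2 d.p. → 3 s.f.
Carrying full precision, 30.6 ÷ 2.076 = 14.7398843931…; keep min(3, 3) = 3 s.f.
Rounded to 3 significant figures: 14.7.

14.7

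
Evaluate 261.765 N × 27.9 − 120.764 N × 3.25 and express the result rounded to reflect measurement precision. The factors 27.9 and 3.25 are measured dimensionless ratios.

6.91 × 10³ N

261.765 × 27.9 = 7303.2435 → 7.30 × 10³ N (3 s.f., last digit at the 10^1 place).
120.764 × 3.25 = 392.483 → 392 N (3 s.f., last digit at the 10^0 place).
Difference: 6910.7605 N; keep the coarser place, 10^1.
Result: 6.91 × 10³ N.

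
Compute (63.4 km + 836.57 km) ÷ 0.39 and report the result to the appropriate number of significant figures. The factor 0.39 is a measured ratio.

2.3 × 10^3 km

63.4 km + 836.57 km = 899.97 km; the sum is limited to 1 decimal place (4 s.f.).
Carrying full precision, 899.97 ÷ 0.39 = 2307.61538462… km; 0.39 has 2 s.f., so the result keeps min(4, 2) = 2 s.f.
Rounded to 2 significant figures: 2.3 × 10^3 km.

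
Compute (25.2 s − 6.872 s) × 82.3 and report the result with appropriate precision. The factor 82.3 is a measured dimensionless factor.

25.2 s − 6.872 s = 18.328 s; the difference is limited to 1 decimal place (3 s.f.).
Carrying full precision, 18.328 × 82.3 = 1508.3944 s; 82.3 has 3 s.f., so the result keeps min(3, 3) = 3 s.f.
Rounded to 3 significant figures: 1.51 × 10³ s.

1.51 × 10³ s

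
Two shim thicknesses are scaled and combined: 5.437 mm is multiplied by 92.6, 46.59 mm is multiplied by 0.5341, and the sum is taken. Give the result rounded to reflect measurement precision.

5.437 × 92.6 = 503.4662 → 503 mm (3 s.f., last digit at the 10^0 place).
46.59 × 0.5341 = 24.883719 → 24.88 mm (4 s.f., last digit at the 10^-2 place).
Sum: 528.349919 mm; keep the coarser place, 10^0.
Result: 528 mm.

528 mm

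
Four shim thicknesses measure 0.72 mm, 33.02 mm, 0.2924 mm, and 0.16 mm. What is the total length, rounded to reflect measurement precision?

0.72 mm + 33.02 mm + 0.2924 mm + 0.16 mm = 34.1924 mm.
Addition/subtraction keeps the fewest decimal places: 0.72 → 2 decimal places, 33.02 → 2 decimal places, 0.2924 → 4 decimal places, 0.16 → 2 decimal places; limit is 2.
Rounded to 2 decimal places: 34.19 mm.

34.19 mm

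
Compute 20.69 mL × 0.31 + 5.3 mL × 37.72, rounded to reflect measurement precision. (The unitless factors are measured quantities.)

2.1 × 10² mL

20.69 × 0.31 = 6.4139 → 6.4 mL (2 s.f., last digit at the 10^-1 place).
5.3 × 37.72 = 199.916 → 2.0 × 10² mL (2 s.f., last digit at the 10^1 place).
Sum: 206.3299 mL; keep the coarser place, 10^1.
Result: 2.1 × 10² mL.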